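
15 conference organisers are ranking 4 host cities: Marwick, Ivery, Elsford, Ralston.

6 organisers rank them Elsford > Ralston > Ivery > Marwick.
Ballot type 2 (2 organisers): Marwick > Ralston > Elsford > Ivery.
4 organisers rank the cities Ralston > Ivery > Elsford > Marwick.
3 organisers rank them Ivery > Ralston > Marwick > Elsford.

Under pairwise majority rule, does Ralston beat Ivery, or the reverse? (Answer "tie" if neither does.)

Ralston

Ballots ranking Ralston above Ivery: 6 + 2 + 4 = 12.
Ballots ranking Ivery above Ralston: 15 − 12 = 3.
Ralston wins the head-to-head 12–3.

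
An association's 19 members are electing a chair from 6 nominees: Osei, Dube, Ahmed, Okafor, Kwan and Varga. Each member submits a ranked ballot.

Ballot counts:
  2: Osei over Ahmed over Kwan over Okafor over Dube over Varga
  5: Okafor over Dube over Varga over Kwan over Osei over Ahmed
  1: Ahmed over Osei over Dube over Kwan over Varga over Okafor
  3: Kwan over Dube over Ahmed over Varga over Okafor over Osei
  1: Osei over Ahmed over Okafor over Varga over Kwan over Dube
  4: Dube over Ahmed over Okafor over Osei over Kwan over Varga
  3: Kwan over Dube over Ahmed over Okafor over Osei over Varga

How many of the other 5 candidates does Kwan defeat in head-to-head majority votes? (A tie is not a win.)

Kwan against each rival (19 voters):
Kwan vs Osei: Kwan is ranked higher on 5+3+3 = 11 ballots, Osei on 8. Kwan wins 11–8.
Kwan vs Dube: Dube, 10–9.
Kwan vs Ahmed: Kwan is ranked higher on 5+3+3 = 11 ballots, Ahmed on 8. Kwan wins 11–8.
Kwan vs Okafor: Kwan preferred on 2+1+3+3 = 9 ballots; Okafor wins 10–9.
Kwan vs Varga: Kwan is ranked higher on 2+1+3+4+3 = 13 ballots, Varga on 6. Kwan wins 13–6.
Kwan beats Osei, Ahmed, Varga; loses to Dube, Okafor — 3 pairwise wins.

3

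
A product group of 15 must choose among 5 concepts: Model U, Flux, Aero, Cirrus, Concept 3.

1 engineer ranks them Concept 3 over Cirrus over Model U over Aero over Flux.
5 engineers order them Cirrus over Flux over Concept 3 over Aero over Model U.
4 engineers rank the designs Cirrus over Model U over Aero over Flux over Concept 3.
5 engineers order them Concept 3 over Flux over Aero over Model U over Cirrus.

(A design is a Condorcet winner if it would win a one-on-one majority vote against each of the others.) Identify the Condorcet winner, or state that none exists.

Pairwise majorities:
Model U vs Flux: Flux, 10–5.
Model U vs Aero: Aero, 10–5.
Model U vs Cirrus: Cirrus, 10–5.
Model U vs Concept 3: Concept 3 wins 11–4.
Flux vs Aero: Flux, 10–5.
Flux vs Cirrus: Cirrus, 10–5.
Flux vs Concept 3: Flux, 9–6.
Aero vs Cirrus: Cirrus, 10–5.
Aero vs Concept 3: Concept 3, 11–4.
Cirrus vs Concept 3: Cirrus, 9–6.
Cirrus beats each of Model U, Flux, Aero, Concept 3 — Cirrus is the Condorcet winner.

Cirrus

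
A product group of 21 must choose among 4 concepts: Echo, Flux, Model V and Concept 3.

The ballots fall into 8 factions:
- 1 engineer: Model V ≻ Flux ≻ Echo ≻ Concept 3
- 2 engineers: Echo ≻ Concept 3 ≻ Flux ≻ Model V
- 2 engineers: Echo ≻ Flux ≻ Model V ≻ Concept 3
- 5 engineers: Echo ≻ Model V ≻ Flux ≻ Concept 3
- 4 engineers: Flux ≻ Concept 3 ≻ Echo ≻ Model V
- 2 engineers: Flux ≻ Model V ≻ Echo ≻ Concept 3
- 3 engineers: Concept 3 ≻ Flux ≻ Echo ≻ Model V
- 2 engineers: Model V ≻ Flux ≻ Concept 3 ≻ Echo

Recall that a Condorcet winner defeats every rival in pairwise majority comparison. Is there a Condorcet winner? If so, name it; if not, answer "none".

Check each pair by majority over 21 ballots:
Echo–Flux: Flux 12–9.
Echo–Model V: Echo 16–5.
Echo–Concept 3: Echo 12–9.
Flux vs Model V: Flux wins 13–8.
Flux–Concept 3: Flux 16–5.
Model V vs Concept 3: Model V wins 12–9.
Flux defeats every rival head-to-head and is the Condorcet winner.

Flux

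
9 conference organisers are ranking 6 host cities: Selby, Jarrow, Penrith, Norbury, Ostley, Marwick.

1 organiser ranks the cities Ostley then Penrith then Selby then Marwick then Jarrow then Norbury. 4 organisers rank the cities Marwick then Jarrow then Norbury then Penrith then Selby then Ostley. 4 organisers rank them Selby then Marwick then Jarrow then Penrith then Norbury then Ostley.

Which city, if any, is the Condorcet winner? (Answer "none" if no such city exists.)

Pairwise majorities:
Selby–Jarrow: Selby 5–4.
Selby vs Penrith: Penrith, 5–4.
Selby vs Norbury: Selby, 5–4.
Selby vs Ostley: Selby, 8–1.
Selby vs Marwick: Selby, 5–4.
Jarrow vs Penrith: Jarrow, 8–1.
Jarrow vs Norbury: Jarrow, 9–0.
Jarrow vs Ostley: Jarrow wins 8–1.
Jarrow–Marwick: Marwick 9–0.
Penrith vs Norbury: Penrith, 5–4.
Penrith vs Ostley: Penrith, 8–1.
Penrith vs Marwick: Marwick wins 8–1.
Norbury vs Ostley: Norbury, 8–1.
Norbury vs Marwick: Marwick wins 9–0.
Ostley vs Marwick: Marwick, 8–1.
No city is unbeaten: Selby loses to Penrith; Jarrow loses to Selby; Penrith loses to Jarrow; Norbury loses to Selby; Ostley loses to Selby; Marwick loses to Selby. In particular Selby beats Jarrow beats Penrith beats Selby is a majority cycle — no Condorcet winner exists.

none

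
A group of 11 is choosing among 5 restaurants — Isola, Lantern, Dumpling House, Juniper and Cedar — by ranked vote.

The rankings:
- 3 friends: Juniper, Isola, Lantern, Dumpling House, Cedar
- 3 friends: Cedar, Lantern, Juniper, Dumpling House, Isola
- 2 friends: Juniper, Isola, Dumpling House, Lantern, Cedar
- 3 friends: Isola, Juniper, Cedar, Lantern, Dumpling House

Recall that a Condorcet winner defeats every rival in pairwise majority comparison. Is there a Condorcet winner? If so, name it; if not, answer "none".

Juniper

Head-to-head results (11 friends):
Isola–Lantern: Isola 8–3.
Isola vs Dumpling House: Isola wins 8–3.
Isola vs Juniper: Juniper, 8–3.
Isola–Cedar: Isola 8–3.
Lantern–Dumpling House: Lantern 9–2.
Lantern vs Juniper: Juniper, 8–3.
Lantern vs Cedar: Cedar, 6–5.
Dumpling House vs Juniper: Juniper, 11–0.
Dumpling House vs Cedar: Cedar wins 6–5.
Juniper vs Cedar: Juniper wins 8–3.
Only Juniper has no losses; Juniper is the Condorcet winner.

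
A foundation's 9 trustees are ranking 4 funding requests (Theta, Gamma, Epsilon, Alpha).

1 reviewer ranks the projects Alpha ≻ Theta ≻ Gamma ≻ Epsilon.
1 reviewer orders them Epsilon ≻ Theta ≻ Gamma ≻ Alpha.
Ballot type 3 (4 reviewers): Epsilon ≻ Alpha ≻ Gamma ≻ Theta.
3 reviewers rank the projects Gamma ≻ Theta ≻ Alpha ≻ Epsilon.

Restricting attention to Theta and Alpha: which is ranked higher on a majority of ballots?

Alpha

Ballots ranking Theta above Alpha: 1 + 3 = 4.
Ballots ranking Alpha above Theta: 9 − 4 = 5.
Alpha wins the head-to-head 5–4.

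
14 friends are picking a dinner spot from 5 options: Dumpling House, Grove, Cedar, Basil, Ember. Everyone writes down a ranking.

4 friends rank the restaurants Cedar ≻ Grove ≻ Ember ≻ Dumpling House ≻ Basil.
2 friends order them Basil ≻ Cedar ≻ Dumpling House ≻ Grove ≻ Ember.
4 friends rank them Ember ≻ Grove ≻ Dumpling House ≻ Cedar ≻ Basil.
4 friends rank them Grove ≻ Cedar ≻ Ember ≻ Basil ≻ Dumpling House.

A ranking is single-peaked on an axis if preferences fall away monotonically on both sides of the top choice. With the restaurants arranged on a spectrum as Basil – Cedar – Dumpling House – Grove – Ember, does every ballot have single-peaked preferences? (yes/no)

no

Axis positions: Basil=1, Cedar=2, Dumpling House=3, Grove=4, Ember=5.
Type 1: ranking walks positions 2-4-5-3-1; Grove is ranked above Dumpling House even though Dumpling House lies between Grove and the peak Cedar on the axis — preferences dip and rise again. Not single-peaked.
Type 2 (peak Basil at position 1): ranking walks positions 1-2-3-4-5, expanding outward from the peak — single-peaked.
Type 3 (peak Ember at position 5): ranking walks positions 5-4-3-2-1, expanding outward from the peak — single-peaked.
Type 4: ranking walks positions 4-2-5-1-3; Cedar is ranked above Dumpling House even though Dumpling House lies between Cedar and the peak Grove on the axis — preferences dip and rise again. Not single-peaked.
Type 1 violates single-peakedness, so the profile is not single-peaked on this axis.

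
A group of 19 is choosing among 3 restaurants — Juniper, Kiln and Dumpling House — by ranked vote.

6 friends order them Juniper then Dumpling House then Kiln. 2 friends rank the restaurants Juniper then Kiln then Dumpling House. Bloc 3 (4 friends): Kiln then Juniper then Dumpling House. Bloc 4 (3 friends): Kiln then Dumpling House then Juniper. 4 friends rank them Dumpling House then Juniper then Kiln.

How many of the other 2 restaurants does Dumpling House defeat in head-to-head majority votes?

Dumpling House against each rival (19 friends):
Dumpling House–Juniper: Juniper 12–7.
Dumpling House vs Kiln: Dumpling House wins 10–9.
Dumpling House beats Kiln; loses to Juniper — 1 pairwise win.

1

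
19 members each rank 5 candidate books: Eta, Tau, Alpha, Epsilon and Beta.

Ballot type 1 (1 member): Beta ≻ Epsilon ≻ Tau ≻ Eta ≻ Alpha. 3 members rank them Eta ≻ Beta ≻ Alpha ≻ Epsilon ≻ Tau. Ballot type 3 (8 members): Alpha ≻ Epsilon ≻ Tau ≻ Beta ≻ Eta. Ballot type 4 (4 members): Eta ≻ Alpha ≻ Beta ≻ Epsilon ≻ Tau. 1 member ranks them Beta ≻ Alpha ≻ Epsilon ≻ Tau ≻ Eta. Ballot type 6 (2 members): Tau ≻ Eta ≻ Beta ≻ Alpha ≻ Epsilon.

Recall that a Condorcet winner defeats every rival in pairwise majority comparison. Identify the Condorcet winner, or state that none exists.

none

Check each pair by majority over 19 ballots:
Eta vs Tau: Tau wins 12–7.
Eta vs Alpha: Eta, 10–9.
Eta–Epsilon: Epsilon 10–9.
Eta–Beta: Beta 10–9.
Tau vs Alpha: Alpha, 16–3.
Tau vs Epsilon: Epsilon wins 17–2.
Tau vs Beta: Tau wins 10–9.
Alpha–Epsilon: Alpha 18–1.
Alpha vs Beta: Alpha, 12–7.
Epsilon vs Beta: Beta wins 11–8.
Each book drops at least one matchup (Eta loses to Tau; Tau loses to Alpha; Alpha loses to Eta; Epsilon loses to Alpha; Beta loses to Tau); the cycle Eta beats Alpha beats Tau beats Eta rules out a Condorcet winner.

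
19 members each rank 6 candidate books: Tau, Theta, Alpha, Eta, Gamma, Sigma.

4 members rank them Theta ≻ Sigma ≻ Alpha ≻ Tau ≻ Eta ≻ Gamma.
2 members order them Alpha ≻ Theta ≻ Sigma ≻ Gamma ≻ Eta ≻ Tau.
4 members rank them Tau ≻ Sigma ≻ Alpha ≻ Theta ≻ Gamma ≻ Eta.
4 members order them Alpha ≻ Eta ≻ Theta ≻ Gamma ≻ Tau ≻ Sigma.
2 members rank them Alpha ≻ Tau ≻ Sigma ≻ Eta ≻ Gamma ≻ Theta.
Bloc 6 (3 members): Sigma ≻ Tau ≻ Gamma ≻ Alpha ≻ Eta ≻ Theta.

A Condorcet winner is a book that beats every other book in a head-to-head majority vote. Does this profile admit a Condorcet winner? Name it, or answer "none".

none

Pairwise majorities:
Tau vs Theta: 4+2+3 = 9 for Tau, 10 for Theta — Theta by 10–9.
Tau vs Alpha: Alpha, 12–7.
Tau vs Eta: Tau, 13–6.
Tau vs Gamma: 4+4+2+3 = 13 for Tau, 6 for Gamma — Tau by 13–6.
Tau vs Sigma: 4+4+2 = 10 for Tau, 9 for Sigma — Tau by 10–9.
Theta vs Alpha: Theta preferred on 4 ballots; Alpha wins 15–4.
Theta vs Eta: Theta preferred on 4+2+4 = 10 ballots; Theta wins 10–9.
Theta vs Gamma: Theta wins 14–5.
Theta–Sigma: Theta 10–9.
Alpha vs Eta: Alpha is ranked higher on 4+2+4+4+2+3 = 19 ballots, Eta on 0. Alpha wins 19–0.
Alpha vs Gamma: 16 to 3, Alpha.
Alpha vs Sigma: 2+4+2 = 8 for Alpha, 11 for Sigma — Sigma by 11–8.
Eta vs Gamma: Eta wins 10–9.
Eta–Sigma: Sigma 15–4.
Gamma vs Sigma: Sigma wins 15–4.
No book is unbeaten: Tau loses to Theta; Theta loses to Alpha; Alpha loses to Sigma; Eta loses to Tau; Gamma loses to Tau; Sigma loses to Tau. In particular Tau → Sigma → Alpha → Tau is a majority cycle — no Condorcet winner exists.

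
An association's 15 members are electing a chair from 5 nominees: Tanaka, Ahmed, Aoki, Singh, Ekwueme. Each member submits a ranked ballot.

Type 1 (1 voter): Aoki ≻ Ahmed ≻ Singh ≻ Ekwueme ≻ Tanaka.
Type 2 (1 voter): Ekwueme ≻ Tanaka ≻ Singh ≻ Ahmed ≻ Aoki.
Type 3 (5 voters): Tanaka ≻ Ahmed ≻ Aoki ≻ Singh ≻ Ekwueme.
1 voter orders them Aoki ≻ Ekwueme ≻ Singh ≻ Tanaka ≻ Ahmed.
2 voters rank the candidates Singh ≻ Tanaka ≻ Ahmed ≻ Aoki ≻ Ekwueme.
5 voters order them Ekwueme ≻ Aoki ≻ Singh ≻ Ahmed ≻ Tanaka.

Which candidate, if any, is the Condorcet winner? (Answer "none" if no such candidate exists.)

Pairwise majorities:
Tanaka vs Ahmed: Tanaka wins 9–6.
Tanaka vs Aoki: Tanaka, 8–7.
Tanaka vs Singh: Singh, 9–6.
Tanaka vs Ekwueme: Ekwueme wins 8–7.
Ahmed vs Aoki: Ahmed, 8–7.
Ahmed vs Singh: Singh, 9–6.
Ahmed vs Ekwueme: Ahmed, 8–7.
Aoki vs Singh: Aoki, 12–3.
Aoki–Ekwueme: Aoki 9–6.
Singh–Ekwueme: Singh 8–7.
Every candidate loses at least once (Tanaka loses to Singh; Ahmed loses to Tanaka; Aoki loses to Tanaka; Singh loses to Aoki; Ekwueme loses to Ahmed). The majority relation contains the cycle Tanaka beats Ahmed beats Ekwueme beats Tanaka, so there is no Condorcet winner.

none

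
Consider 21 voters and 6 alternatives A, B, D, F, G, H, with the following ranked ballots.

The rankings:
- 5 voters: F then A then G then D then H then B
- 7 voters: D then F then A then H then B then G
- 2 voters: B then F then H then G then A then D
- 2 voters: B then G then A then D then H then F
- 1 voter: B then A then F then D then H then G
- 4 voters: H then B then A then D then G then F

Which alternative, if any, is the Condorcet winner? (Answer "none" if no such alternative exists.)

Check each pair by majority over 21 ballots:
A vs B: 12 to 9, A.
A vs D: A is ranked higher on 5+2+2+1+4 = 14 ballots, D on 7. A wins 14–7.
A–F: F 14–7.
A vs G: A is ranked higher on 5+7+1+4 = 17 ballots, G on 4. A wins 17–4.
A vs H: A preferred on 5+7+2+1 = 15 ballots; A wins 15–6.
B vs D: D wins 12–9.
B vs F: 9 to 12, F.
B–G: B 16–5.
B vs H: 5 to 16, H.
D vs F: 7+2+4 = 13 for D, 8 for F — D by 13–8.
D vs G: 7+1+4 = 12 for D, 9 for G — D by 12–9.
D vs H: D, 15–6.
F vs G: 15 to 6, F.
F vs H: 5+7+2+1 = 15 for F, 6 for H — F by 15–6.
G vs H: H wins 14–7.
Every alternative loses at least once (A loses to F; B loses to A; D loses to A; F loses to D; G loses to A; H loses to A). The majority relation contains the cycle A beats D beats F beats A, so there is no Condorcet winner.

none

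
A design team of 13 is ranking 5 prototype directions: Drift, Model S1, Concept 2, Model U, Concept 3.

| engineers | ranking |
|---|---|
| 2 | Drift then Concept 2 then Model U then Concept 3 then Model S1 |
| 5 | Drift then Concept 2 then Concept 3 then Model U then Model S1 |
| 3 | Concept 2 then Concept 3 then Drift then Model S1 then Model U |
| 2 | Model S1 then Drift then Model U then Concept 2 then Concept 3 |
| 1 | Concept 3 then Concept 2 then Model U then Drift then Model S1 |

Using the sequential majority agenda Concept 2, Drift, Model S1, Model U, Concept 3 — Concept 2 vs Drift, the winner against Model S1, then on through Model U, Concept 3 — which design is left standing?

Drift

Round 1: Concept 2 vs Drift — 4–9, Drift advances.
Round 2: Drift vs Model S1 — 11–2, Drift advances.
Round 3: Drift vs Model U — 12–1, Drift advances.
Round 4: Drift vs Concept 3 — 9–4, Drift advances.
Drift survives the agenda.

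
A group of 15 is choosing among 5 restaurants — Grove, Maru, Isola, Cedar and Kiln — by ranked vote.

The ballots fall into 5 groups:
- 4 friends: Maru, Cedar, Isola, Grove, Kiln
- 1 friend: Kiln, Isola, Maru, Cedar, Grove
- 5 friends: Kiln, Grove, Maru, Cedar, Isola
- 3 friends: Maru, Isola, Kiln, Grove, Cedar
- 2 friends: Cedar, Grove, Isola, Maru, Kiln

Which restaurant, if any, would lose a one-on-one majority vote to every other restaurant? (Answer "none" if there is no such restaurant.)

Pairwise majorities:
Grove vs Maru: Maru wins 8–7.
Grove vs Isola: Grove preferred on 5+2 = 7 ballots; Isola wins 8–7.
Grove vs Cedar: Grove preferred on 5+3 = 8 ballots; Grove wins 8–7.
Grove vs Kiln: 6 to 9, Kiln.
Maru–Isola: Maru 12–3.
Maru–Cedar: Maru 13–2.
Maru–Kiln: Maru 9–6.
Isola vs Cedar: 1+3 = 4 for Isola, 11 for Cedar — Cedar by 11–4.
Isola–Kiln: Isola 9–6.
Cedar vs Kiln: 4+2 = 6 for Cedar, 9 for Kiln — Kiln by 9–6.
Every restaurant wins at least one matchup (Grove beats Cedar; Maru beats Grove; Isola beats Grove; Cedar beats Isola; Kiln beats Grove), so there is no Condorcet loser.

none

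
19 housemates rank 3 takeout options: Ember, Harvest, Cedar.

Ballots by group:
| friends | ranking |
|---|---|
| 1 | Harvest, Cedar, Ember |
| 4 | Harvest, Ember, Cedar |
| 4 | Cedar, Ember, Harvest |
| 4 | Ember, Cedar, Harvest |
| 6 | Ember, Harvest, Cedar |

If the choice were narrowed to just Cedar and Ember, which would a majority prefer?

Ember

Ballots ranking Cedar above Ember: 1 + 4 = 5.
Ballots ranking Ember above Cedar: 19 − 5 = 14.
Ember wins the head-to-head 14–5.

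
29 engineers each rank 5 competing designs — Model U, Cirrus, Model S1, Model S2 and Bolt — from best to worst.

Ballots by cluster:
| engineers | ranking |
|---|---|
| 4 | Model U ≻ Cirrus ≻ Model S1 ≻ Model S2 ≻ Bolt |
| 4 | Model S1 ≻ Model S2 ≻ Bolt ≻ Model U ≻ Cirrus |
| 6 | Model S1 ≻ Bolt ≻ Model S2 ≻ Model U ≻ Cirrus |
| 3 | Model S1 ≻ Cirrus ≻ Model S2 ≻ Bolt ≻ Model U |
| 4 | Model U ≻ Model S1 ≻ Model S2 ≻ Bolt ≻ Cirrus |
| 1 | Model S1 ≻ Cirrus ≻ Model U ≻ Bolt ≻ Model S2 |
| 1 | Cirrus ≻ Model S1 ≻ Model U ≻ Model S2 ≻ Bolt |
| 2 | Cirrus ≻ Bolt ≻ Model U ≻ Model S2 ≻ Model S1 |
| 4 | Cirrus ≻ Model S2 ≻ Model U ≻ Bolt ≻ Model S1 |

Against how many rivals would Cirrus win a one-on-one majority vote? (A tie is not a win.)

Cirrus against each rival (29 engineers):
Cirrus vs Model U: Cirrus preferred on 3+1+1+2+4 = 11 ballots; Model U wins 18–11.
Cirrus vs Model S1: Cirrus is ranked higher on 4+1+2+4 = 11 ballots, Model S1 on 18. Model S1 wins 18–11.
Cirrus vs Model S2: Cirrus wins 15–14.
Cirrus vs Bolt: Cirrus preferred on 4+3+1+1+2+4 = 15 ballots; Cirrus wins 15–14.
Cirrus beats Model S2, Bolt; loses to Model U, Model S1 — 2 pairwise wins.

2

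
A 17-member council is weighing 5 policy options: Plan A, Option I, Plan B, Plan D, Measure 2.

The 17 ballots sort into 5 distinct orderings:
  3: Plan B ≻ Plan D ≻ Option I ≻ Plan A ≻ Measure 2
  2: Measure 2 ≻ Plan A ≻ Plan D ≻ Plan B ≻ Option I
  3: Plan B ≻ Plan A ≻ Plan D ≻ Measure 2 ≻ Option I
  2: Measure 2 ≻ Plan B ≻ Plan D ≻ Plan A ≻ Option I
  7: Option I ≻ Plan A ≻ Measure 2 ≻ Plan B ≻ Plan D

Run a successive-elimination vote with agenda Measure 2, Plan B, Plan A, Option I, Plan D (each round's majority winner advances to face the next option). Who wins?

Plan D

Round 1: Measure 2 vs Plan B — 11–6, Measure 2 advances.
Round 2: Measure 2 vs Plan A — 4–13, Plan A advances.
Round 3: Plan A vs Option I — 7–10, Option I advances.
Round 4: Option I vs Plan D — 7–10, Plan D advances.
Plan D survives the agenda.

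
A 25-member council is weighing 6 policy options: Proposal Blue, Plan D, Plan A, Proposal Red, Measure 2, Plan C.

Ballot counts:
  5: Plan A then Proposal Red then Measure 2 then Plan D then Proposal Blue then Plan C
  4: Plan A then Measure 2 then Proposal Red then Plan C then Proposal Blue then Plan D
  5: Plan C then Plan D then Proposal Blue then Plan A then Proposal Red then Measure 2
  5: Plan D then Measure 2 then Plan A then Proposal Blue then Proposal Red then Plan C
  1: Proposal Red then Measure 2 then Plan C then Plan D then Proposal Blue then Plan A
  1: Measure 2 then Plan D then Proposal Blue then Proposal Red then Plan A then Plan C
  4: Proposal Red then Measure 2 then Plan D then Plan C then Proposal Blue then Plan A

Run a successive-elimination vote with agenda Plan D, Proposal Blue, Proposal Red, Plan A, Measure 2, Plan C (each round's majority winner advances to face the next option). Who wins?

Plan A

Round 1: Plan D vs Proposal Blue — 21–4, Plan D advances.
Round 2: Plan D vs Proposal Red — 11–14, Proposal Red advances.
Round 3: Proposal Red vs Plan A — 6–19, Plan A advances.
Round 4: Plan A vs Measure 2 — 14–11, Plan A advances.
Round 5: Plan A vs Plan C — 15–10, Plan A advances.
Plan A survives the agenda.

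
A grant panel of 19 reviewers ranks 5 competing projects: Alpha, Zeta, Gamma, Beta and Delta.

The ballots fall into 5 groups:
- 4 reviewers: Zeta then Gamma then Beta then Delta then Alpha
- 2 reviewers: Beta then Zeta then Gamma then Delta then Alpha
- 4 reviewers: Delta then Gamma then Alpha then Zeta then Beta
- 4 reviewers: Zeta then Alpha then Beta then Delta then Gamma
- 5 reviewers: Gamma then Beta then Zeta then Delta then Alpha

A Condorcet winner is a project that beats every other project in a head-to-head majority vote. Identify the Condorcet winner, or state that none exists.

Check each pair by majority over 19 ballots:
Alpha vs Zeta: Zeta wins 15–4.
Alpha vs Gamma: Gamma wins 15–4.
Alpha–Beta: Beta 11–8.
Alpha vs Delta: Alpha is ranked higher on 4 ballots, Delta on 15. Delta wins 15–4.
Zeta vs Gamma: Zeta wins 10–9.
Zeta vs Beta: Zeta is ranked higher on 4+4+4 = 12 ballots, Beta on 7. Zeta wins 12–7.
Zeta–Delta: Zeta 15–4.
Gamma vs Beta: Gamma wins 13–6.
Gamma vs Delta: Gamma preferred on 4+2+5 = 11 ballots; Gamma wins 11–8.
Beta vs Delta: Beta wins 15–4.
Zeta defeats every rival head-to-head and is the Condorcet winner.

Zeta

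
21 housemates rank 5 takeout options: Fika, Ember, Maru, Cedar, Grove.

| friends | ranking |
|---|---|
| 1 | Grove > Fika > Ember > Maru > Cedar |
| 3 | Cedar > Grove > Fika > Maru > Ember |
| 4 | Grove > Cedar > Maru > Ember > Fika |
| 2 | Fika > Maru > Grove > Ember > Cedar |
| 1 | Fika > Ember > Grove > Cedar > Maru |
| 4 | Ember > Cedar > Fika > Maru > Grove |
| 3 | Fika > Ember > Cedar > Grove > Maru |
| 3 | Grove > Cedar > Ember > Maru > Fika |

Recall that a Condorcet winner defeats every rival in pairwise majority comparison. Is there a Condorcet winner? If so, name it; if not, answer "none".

Check each pair by majority over 21 ballots:
Fika vs Ember: 1+3+2+1+3 = 10 for Fika, 11 for Ember — Ember by 11–10.
Fika vs Maru: 14 to 7, Fika.
Fika vs Cedar: Fika preferred on 1+2+1+3 = 7 ballots; Cedar wins 14–7.
Fika vs Grove: 10 to 11, Grove.
Ember vs Maru: 12 to 9, Ember.
Ember vs Cedar: 1+2+1+4+3 = 11 for Ember, 10 for Cedar — Ember by 11–10.
Ember vs Grove: 1+4+3 = 8 for Ember, 13 for Grove — Grove by 13–8.
Maru vs Cedar: 1+2 = 3 for Maru, 18 for Cedar — Cedar by 18–3.
Maru vs Grove: 2+4 = 6 for Maru, 15 for Grove — Grove by 15–6.
Cedar vs Grove: Cedar is ranked higher on 3+4+3 = 10 ballots, Grove on 11. Grove wins 11–10.
Grove defeats every rival head-to-head and is the Condorcet winner.

Grove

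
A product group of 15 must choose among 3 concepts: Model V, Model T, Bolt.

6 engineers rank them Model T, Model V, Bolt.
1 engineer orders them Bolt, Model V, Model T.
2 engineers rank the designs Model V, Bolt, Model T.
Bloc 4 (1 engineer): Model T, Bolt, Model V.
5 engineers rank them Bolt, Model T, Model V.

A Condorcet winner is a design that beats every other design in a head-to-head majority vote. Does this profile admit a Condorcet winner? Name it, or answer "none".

Head-to-head results (15 engineers):
Model V vs Model T: Model V preferred on 1+2 = 3 ballots; Model T wins 12–3.
Model V vs Bolt: 6+2 = 8 for Model V, 7 for Bolt — Model V by 8–7.
Model T vs Bolt: Model T is ranked higher on 6+1 = 7 ballots, Bolt on 8. Bolt wins 8–7.
Every design loses at least once (Model V loses to Model T; Model T loses to Bolt; Bolt loses to Model V). The majority relation contains the cycle Model V → Bolt → Model T → Model V, so there is no Condorcet winner.

none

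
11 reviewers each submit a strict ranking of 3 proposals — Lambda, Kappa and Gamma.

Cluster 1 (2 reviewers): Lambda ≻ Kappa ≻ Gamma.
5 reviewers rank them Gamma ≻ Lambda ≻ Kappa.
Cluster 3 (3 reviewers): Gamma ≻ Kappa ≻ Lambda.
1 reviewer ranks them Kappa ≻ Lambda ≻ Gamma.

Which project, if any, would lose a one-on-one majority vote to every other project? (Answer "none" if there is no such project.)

Head-to-head results (11 reviewers):
Lambda vs Kappa: Lambda preferred on 2+5 = 7 ballots; Lambda wins 7–4.
Lambda vs Gamma: Gamma wins 8–3.
Kappa vs Gamma: Kappa preferred on 2+1 = 3 ballots; Gamma wins 8–3.
Kappa loses to every other project — it is the Condorcet loser.

Kappa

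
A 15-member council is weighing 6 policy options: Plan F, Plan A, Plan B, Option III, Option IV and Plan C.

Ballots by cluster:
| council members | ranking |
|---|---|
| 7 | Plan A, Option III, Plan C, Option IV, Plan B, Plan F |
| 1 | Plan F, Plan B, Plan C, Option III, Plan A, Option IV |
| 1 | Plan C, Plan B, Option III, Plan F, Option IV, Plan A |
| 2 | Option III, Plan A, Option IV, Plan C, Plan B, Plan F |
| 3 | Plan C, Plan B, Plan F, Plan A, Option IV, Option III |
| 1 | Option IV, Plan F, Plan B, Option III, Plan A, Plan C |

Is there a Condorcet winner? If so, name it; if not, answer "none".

Plan A

Head-to-head results (15 council members):
Plan F vs Plan A: Plan A wins 9–6.
Plan F–Plan B: Plan B 13–2.
Plan F vs Option III: Option III wins 10–5.
Plan F vs Option IV: Option IV, 10–5.
Plan F vs Plan C: Plan C wins 13–2.
Plan A vs Plan B: Plan A wins 9–6.
Plan A–Option III: Plan A 10–5.
Plan A vs Option IV: Plan A, 13–2.
Plan A vs Plan C: Plan A wins 10–5.
Plan B vs Option III: Option III wins 9–6.
Plan B vs Option IV: Option IV, 10–5.
Plan B–Plan C: Plan C 13–2.
Option III vs Option IV: Option III, 11–4.
Option III–Plan C: Option III 10–5.
Option IV vs Plan C: Plan C wins 12–3.
Plan A wins every pairwise contest, so Plan A is the Condorcet winner.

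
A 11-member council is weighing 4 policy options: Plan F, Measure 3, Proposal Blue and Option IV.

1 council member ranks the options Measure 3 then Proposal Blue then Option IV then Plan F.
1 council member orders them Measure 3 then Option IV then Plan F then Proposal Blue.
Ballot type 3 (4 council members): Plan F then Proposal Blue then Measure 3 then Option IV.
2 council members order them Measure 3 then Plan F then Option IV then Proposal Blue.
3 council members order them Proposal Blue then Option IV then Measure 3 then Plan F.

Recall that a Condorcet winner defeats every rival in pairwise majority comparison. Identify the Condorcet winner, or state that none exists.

none

Pairwise majorities:
Plan F vs Measure 3: Measure 3, 7–4.
Plan F–Proposal Blue: Plan F 7–4.
Plan F–Option IV: Plan F 6–5.
Measure 3 vs Proposal Blue: Proposal Blue wins 7–4.
Measure 3 vs Option IV: Measure 3, 8–3.
Proposal Blue–Option IV: Proposal Blue 8–3.
No option is unbeaten: Plan F loses to Measure 3; Measure 3 loses to Proposal Blue; Proposal Blue loses to Plan F; Option IV loses to Plan F. In particular Plan F → Proposal Blue → Measure 3 → Plan F is a majority cycle — no Condorcet winner exists.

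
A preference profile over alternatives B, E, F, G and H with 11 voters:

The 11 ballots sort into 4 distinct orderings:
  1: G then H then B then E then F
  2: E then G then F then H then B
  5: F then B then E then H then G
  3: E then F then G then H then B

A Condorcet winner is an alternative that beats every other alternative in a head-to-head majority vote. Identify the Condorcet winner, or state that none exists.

Check each pair by majority over 11 ballots:
B vs E: 6 to 5, B.
B vs F: 1 for B, 10 for F — F by 10–1.
B vs G: 5 to 6, G.
B vs H: B is ranked higher on 5 ballots, H on 6. H wins 6–5.
E vs F: 6 to 5, E.
E vs G: E is ranked higher on 2+5+3 = 10 ballots, G on 1. E wins 10–1.
E vs H: 2+5+3 = 10 for E, 1 for H — E by 10–1.
F vs G: F preferred on 5+3 = 8 ballots; F wins 8–3.
F vs H: 10 to 1, F.
G vs H: G is ranked higher on 1+2+3 = 6 ballots, H on 5. G wins 6–5.
No alternative is unbeaten: B loses to F; E loses to B; F loses to E; G loses to E; H loses to E. In particular B beats E beats F beats B is a majority cycle — no Condorcet winner exists.

none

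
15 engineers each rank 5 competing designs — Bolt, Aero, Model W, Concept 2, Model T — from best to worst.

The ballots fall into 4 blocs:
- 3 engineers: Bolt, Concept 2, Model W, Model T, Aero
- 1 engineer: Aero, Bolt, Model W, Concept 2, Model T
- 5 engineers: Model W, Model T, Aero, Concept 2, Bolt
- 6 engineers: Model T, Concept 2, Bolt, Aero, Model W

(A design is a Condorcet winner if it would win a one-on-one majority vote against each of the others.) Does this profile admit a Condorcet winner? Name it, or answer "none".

none

Head-to-head results (15 engineers):
Bolt vs Aero: Bolt wins 9–6.
Bolt vs Model W: Bolt, 10–5.
Bolt vs Concept 2: Concept 2 wins 11–4.
Bolt–Model T: Model T 11–4.
Aero–Model W: Model W 8–7.
Aero vs Concept 2: Concept 2, 9–6.
Aero vs Model T: Aero preferred on 1 ballot; Model T wins 14–1.
Model W vs Concept 2: 6 to 9, Concept 2.
Model W vs Model T: Model W is ranked higher on 3+1+5 = 9 ballots, Model T on 6. Model W wins 9–6.
Concept 2 vs Model T: Model T wins 11–4.
Each design drops at least one matchup (Bolt loses to Concept 2; Aero loses to Bolt; Model W loses to Bolt; Concept 2 loses to Model T; Model T loses to Model W); the cycle Bolt → Model W → Model T → Bolt rules out a Condorcet winner.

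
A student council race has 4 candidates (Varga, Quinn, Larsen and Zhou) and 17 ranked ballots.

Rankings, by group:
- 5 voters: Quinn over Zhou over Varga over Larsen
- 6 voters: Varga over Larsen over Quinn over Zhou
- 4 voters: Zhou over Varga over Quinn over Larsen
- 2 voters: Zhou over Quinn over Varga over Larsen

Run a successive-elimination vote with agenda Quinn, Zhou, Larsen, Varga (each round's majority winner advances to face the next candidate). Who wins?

Varga

Round 1: Quinn vs Zhou — 11–6, Quinn advances.
Round 2: Quinn vs Larsen — 11–6, Quinn advances.
Round 3: Quinn vs Varga — 7–10, Varga advances.
The agenda winner is Varga.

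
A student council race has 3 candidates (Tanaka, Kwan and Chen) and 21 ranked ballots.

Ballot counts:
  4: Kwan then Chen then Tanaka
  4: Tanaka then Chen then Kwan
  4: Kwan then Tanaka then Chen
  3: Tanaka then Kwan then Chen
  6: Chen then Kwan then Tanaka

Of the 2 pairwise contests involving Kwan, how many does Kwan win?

2

Kwan against each rival (21 voters):
Kwan vs Tanaka: Kwan is ranked higher on 4+4+6 = 14 ballots, Tanaka on 7. Kwan wins 14–7.
Kwan–Chen: Kwan 11–10.
Kwan beats Tanaka, Chen — 2 pairwise wins.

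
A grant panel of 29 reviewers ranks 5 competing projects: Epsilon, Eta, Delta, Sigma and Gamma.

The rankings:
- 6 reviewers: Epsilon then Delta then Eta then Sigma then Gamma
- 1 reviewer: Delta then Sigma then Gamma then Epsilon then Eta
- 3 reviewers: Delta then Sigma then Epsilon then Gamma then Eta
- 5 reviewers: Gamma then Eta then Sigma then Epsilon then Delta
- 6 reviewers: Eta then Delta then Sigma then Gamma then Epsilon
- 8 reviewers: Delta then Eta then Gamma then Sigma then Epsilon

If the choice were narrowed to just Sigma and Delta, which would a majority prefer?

Ballots ranking Sigma above Delta: 5.
Ballots ranking Delta above Sigma: 29 − 5 = 24.
Delta wins the head-to-head 24–5.

Delta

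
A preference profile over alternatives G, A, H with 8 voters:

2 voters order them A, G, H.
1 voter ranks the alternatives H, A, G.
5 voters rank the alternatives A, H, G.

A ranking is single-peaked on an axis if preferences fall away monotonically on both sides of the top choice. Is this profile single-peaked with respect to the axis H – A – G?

yes

Axis positions: H=1, A=2, G=3.
Type 1 (peak A at position 2): ranking walks positions 2-3-1, expanding outward from the peak — single-peaked.
Type 2 (peak H at position 1): ranking walks positions 1-2-3, expanding outward from the peak — single-peaked.
Type 3 (peak A at position 2): ranking walks positions 2-1-3, expanding outward from the peak — single-peaked.
Every ranking is single-peaked on this axis.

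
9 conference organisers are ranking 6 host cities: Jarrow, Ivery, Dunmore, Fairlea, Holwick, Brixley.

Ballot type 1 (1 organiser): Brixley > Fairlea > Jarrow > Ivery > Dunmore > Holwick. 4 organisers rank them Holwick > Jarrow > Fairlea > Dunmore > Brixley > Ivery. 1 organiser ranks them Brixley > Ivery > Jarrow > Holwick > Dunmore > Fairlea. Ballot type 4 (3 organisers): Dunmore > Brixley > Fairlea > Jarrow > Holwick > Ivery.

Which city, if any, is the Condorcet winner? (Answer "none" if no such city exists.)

none

Head-to-head results (9 organisers):
Jarrow–Ivery: Jarrow 8–1.
Jarrow vs Dunmore: Jarrow, 6–3.
Jarrow–Fairlea: Jarrow 5–4.
Jarrow vs Holwick: Jarrow, 5–4.
Jarrow–Brixley: Brixley 5–4.
Ivery–Dunmore: Dunmore 7–2.
Ivery vs Fairlea: Fairlea, 8–1.
Ivery vs Holwick: Holwick wins 7–2.
Ivery vs Brixley: Brixley wins 9–0.
Dunmore vs Fairlea: Fairlea, 5–4.
Dunmore vs Holwick: Holwick, 5–4.
Dunmore vs Brixley: Dunmore wins 7–2.
Fairlea–Holwick: Holwick 5–4.
Fairlea vs Brixley: Brixley wins 5–4.
Holwick vs Brixley: Brixley, 5–4.
Every city loses at least once (Jarrow loses to Brixley; Ivery loses to Jarrow; Dunmore loses to Jarrow; Fairlea loses to Jarrow; Holwick loses to Jarrow; Brixley loses to Dunmore). The majority relation contains the cycle Jarrow beats Dunmore beats Brixley beats Jarrow, so there is no Condorcet winner.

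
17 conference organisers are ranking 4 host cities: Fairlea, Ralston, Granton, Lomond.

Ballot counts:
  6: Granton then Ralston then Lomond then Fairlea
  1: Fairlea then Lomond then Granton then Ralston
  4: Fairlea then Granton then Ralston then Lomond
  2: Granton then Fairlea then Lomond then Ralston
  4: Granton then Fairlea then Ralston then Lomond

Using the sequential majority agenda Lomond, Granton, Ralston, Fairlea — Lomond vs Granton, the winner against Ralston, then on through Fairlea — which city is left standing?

Granton

Round 1: Lomond vs Granton — 1–16, Granton advances.
Round 2: Granton vs Ralston — 17–0, Granton advances.
Round 3: Granton vs Fairlea — 12–5, Granton advances.
The agenda winner is Granton.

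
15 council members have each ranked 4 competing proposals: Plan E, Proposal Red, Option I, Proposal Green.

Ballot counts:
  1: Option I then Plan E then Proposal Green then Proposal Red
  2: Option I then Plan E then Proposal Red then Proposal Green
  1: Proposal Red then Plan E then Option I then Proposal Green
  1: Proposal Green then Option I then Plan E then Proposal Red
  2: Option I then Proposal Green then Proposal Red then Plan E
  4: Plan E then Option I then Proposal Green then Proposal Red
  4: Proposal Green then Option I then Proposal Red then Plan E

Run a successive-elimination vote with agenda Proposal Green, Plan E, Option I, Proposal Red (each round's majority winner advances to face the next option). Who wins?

Round 1: Proposal Green vs Plan E — 7–8, Plan E advances.
Round 2: Plan E vs Option I — 5–10, Option I advances.
Round 3: Option I vs Proposal Red — 14–1, Option I advances.
The agenda winner is Option I.

Option I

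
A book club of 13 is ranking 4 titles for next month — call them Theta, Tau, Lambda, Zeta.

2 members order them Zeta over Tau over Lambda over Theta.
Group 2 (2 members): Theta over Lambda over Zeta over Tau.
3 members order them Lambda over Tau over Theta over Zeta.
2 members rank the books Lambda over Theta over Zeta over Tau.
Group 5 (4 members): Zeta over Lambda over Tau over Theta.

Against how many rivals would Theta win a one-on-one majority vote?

1

Theta against each rival (13 members):
Theta vs Tau: Theta preferred on 2+2 = 4 ballots; Tau wins 9–4.
Theta vs Lambda: Lambda wins 11–2.
Theta–Zeta: Theta 7–6.
Theta beats Zeta; loses to Tau, Lambda — 1 pairwise win.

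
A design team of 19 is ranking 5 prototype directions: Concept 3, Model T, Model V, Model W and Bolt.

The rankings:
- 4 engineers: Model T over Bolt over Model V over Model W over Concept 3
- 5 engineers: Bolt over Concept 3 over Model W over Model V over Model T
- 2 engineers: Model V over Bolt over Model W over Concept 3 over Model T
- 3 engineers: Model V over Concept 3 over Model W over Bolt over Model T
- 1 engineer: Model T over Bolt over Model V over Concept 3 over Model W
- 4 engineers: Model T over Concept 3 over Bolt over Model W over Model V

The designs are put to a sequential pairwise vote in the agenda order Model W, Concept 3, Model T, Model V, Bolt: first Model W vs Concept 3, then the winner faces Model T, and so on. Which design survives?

Bolt

Round 1: Model W vs Concept 3 — 6–13, Concept 3 advances.
Round 2: Concept 3 vs Model T — 10–9, Concept 3 advances.
Round 3: Concept 3 vs Model V — 9–10, Model V advances.
Round 4: Model V vs Bolt — 5–14, Bolt advances.
The agenda winner is Bolt.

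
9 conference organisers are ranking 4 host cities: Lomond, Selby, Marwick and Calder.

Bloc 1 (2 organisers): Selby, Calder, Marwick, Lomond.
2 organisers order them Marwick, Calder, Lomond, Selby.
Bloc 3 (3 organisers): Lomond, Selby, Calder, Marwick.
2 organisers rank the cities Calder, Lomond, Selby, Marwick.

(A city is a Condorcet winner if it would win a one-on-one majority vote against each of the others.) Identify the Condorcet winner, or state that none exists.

none

Check each pair by majority over 9 ballots:
Lomond–Selby: Lomond 7–2.
Lomond vs Marwick: 3+2 = 5 for Lomond, 4 for Marwick — Lomond by 5–4.
Lomond–Calder: Calder 6–3.
Selby vs Marwick: Selby is ranked higher on 2+3+2 = 7 ballots, Marwick on 2. Selby wins 7–2.
Selby vs Calder: Selby, 5–4.
Marwick vs Calder: Calder, 7–2.
No city is unbeaten: Lomond loses to Calder; Selby loses to Lomond; Marwick loses to Lomond; Calder loses to Selby. In particular Lomond → Selby → Calder → Lomond is a majority cycle — no Condorcet winner exists.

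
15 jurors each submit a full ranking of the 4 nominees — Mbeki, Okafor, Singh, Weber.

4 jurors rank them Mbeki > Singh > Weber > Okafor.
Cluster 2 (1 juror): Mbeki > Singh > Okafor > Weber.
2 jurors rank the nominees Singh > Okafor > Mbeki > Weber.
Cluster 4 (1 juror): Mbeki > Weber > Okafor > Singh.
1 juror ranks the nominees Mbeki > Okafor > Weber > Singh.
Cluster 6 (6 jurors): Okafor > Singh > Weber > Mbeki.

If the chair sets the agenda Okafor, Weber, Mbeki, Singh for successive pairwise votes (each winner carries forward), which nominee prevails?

Round 1: Okafor vs Weber — 10–5, Okafor advances.
Round 2: Okafor vs Mbeki — 8–7, Okafor advances.
Round 3: Okafor vs Singh — 8–7, Okafor advances.
Okafor survives the agenda.

Okafor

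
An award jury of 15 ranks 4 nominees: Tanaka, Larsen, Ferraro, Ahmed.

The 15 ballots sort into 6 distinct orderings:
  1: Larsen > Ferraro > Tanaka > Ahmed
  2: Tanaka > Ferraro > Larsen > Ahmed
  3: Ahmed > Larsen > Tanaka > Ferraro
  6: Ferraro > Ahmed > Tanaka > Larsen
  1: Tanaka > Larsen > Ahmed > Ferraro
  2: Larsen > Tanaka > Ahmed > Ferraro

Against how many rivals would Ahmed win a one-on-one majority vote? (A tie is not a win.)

2

Ahmed against each rival (15 jurors):
Ahmed vs Tanaka: Ahmed is ranked higher on 3+6 = 9 ballots, Tanaka on 6. Ahmed wins 9–6.
Ahmed vs Larsen: 3+6 = 9 for Ahmed, 6 for Larsen — Ahmed by 9–6.
Ahmed vs Ferraro: Ferraro wins 9–6.
Ahmed beats Tanaka, Larsen; loses to Ferraro — 2 pairwise wins.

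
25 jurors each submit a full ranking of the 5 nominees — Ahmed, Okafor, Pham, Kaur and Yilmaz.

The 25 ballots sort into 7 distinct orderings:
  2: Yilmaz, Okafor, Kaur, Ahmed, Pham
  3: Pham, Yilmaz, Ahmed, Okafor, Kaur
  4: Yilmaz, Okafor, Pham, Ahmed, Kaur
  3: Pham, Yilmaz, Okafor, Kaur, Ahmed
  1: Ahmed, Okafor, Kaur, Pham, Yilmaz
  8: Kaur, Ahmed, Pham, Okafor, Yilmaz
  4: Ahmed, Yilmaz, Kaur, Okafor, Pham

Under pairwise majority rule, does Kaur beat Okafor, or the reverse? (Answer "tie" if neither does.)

Okafor

Ballots ranking Kaur above Okafor: 8 + 4 = 12.
Ballots ranking Okafor above Kaur: 25 − 12 = 13.
Okafor wins the head-to-head 13–12.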